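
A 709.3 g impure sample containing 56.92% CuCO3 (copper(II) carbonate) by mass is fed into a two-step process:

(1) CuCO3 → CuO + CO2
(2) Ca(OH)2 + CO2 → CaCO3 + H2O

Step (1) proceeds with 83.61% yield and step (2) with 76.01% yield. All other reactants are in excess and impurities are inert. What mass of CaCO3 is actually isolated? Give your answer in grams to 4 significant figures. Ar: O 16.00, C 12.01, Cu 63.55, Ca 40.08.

Pure CuCO3 = 709.3 × 0.5692 = 403.73 g.
M(CuCO3) = 63.55 + 12.01 + 3(16.00) = 123.56 g/mol.
M(CaCO3) = 40.08 + 12.01 + 3(16.00) = 100.09 g/mol.
n(CuCO3) = 403.73 / 123.56 = 3.2675 mol.
Step 1 (CuCO3:CO2 = 1:1): theoretical n(CO2) = 3.2675 mol; at 83.61% yield, n(CO2) = 2.7320 mol.
Step 2 (CO2:CaCO3 = 1:1): theoretical n(CaCO3) = 2.7320 mol, so theoretical mass = 2.7320 × 100.09 = 273.44 g.
At 76.01% yield, actual mass of CaCO3 = 273.44 × 0.7601 = 207.84 g.

207.8 g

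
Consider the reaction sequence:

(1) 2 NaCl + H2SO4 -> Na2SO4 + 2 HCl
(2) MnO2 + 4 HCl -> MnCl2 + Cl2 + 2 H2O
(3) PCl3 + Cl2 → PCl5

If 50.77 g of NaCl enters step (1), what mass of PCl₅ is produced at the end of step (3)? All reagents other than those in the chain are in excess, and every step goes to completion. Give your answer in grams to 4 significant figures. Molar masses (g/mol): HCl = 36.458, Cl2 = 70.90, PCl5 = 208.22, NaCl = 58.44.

n(NaCl) = 50.77 / 58.44 = 0.86875 mol.
Reaction (1): NaCl→HCl ratio 2:2 ⇒ n(HCl) = 0.86875 mol.
Reaction (2): HCl→Cl2 ratio 4:1 ⇒ n(Cl2) = 0.21719 mol.
Reaction (3): Cl2→PCl5 ratio 1:1 ⇒ n(PCl5) = 0.21719 mol.
Mass of PCl5 = 0.21719 × 208.22 = 45.223 g.

45.22 g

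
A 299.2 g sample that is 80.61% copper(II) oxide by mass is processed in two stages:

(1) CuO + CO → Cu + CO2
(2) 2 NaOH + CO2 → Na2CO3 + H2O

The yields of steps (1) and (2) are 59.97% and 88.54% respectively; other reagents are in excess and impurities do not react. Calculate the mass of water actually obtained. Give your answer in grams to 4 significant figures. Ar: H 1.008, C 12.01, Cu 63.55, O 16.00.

Pure CuO = 299.2 × 0.8061 = 241.19 g.
M(CuO) = 63.55 + 16.00 = 79.55 g/mol.
M(H2O) = 2(1.008) + 16.00 = 18.016 g/mol.
n(CuO) = 241.19 / 79.55 = 3.0319 mol.
Step 1 (CuO:CO2 = 1:1): theoretical n(CO2) = 3.0319 mol; at 59.97% yield, n(CO2) = 1.8182 mol.
Step 2 (CO2:H2O = 1:1): theoretical n(H2O) = 1.8182 mol, so theoretical mass = 1.8182 × 18.016 = 32.757 g.
At 88.54% yield, actual mass of H2O = 32.757 × 0.8854 = 29.003 g.

29.00 g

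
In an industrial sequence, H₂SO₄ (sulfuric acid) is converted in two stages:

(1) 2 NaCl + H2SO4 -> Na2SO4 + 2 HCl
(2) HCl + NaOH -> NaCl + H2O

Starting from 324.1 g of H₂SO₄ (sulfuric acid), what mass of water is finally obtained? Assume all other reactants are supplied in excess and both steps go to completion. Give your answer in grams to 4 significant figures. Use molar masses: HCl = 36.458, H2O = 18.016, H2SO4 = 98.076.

119.1 g

n(H2SO4) = 324.10 / 98.076 = 3.3046 mol.
Step 1 gives a 1:2 ratio of H2SO4 to HCl, so n(HCl) = 6.6092 mol.
In step 2 the HCl:H2O ratio is 1:1, so n(H2O) = 6.6092 mol.
Mass of H2O = 6.6092 × 18.016 = 119.07 g.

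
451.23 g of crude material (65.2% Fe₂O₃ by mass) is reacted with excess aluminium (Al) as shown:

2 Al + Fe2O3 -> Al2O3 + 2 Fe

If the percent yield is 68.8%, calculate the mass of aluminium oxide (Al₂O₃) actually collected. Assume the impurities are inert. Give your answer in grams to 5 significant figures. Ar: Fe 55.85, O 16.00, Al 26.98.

Pure Fe2O3 available = 451.23 g × 0.652 = 294.202 g.
M(Fe2O3) = 2(55.85) + 3(16.00) = 159.70 g/mol.
M(Al2O3) = 2(26.98) + 3(16.00) = 101.96 g/mol.
n(Fe2O3) = 294.202 g / 159.70 g/mol = 1.84222 mol.
From the equation the Fe2O3:Al2O3 mole ratio is 1:1, so n(Al2O3) = 1.84222 × 1/1 = 1.84222 mol.
Mass of Al2O3 = 1.84222 mol × 101.96 g/mol = 187.832 g.
Actual mass collected = 187.832 g × 0.688 = 129.229 g.

129.23 g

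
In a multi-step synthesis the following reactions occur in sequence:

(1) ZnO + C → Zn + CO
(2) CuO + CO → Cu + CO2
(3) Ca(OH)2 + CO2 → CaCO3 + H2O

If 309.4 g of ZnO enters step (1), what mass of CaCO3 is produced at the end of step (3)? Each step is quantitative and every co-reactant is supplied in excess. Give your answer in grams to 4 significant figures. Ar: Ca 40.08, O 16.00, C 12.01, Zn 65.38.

380.5 g

M(ZnO) = 65.38 + 16.00 = 81.38 g/mol.
M(CaCO3) = 40.08 + 12.01 + 3(16.00) = 100.09 g/mol.
n(ZnO) = 309.4 / 81.38 = 3.8019 mol.
Reaction (1): ZnO→CO ratio 1:1 ⇒ n(CO) = 3.8019 mol.
Reaction (2): CO→CO2 ratio 1:1 ⇒ n(CO2) = 3.8019 mol.
Reaction (3): CO2→CaCO3 ratio 1:1 ⇒ n(CaCO3) = 3.8019 mol.
Mass of CaCO3 = 3.8019 × 100.09 = 380.53 g.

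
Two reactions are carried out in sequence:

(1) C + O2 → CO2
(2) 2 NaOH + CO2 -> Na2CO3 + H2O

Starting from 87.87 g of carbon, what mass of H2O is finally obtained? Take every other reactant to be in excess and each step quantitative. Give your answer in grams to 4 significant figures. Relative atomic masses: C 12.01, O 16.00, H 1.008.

M(C) = 12.01 g/mol.
M(H2O) = 2(1.008) + 16.00 = 18.016 g/mol.
n(C) = 87.870 / 12.01 = 7.3164 mol.
Step 1 gives a 1:1 ratio of C to CO2, so n(CO2) = 7.3164 mol.
In step 2 the CO2:H2O ratio is 1:1, so n(H2O) = 7.3164 mol.
Mass of H2O = 7.3164 × 18.016 = 131.81 g.

131.8 g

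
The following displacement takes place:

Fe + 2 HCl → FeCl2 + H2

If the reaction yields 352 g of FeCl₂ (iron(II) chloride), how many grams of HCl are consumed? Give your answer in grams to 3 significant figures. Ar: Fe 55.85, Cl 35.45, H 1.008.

202 g

M(FeCl2) = 55.85 + 2(35.45) = 126.75 g/mol.
M(HCl) = 1.008 + 35.45 = 36.458 g/mol.
n(FeCl2) = 352.0 g / 126.75 g/mol = 2.777 mol.
From the equation the FeCl2:HCl mole ratio is 1:2, so n(HCl) = 2.777 × 2/1 = 5.554 mol.
Mass of HCl = 5.554 mol × 36.458 g/mol = 202.5 g.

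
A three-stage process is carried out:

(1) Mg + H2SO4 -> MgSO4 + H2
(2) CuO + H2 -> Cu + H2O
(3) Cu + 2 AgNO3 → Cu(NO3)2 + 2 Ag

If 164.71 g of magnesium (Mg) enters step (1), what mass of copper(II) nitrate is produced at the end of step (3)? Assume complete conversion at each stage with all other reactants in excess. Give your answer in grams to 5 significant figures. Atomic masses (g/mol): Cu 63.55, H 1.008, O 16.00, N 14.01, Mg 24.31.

1270.9 g

M(Mg) = 24.31 g/mol.
M(Cu(NO3)2) = 63.55 + 2(14.01) + 6(16.00) = 187.57 g/mol.
n(Mg) = 164.71 / 24.31 = 6.77540 mol.
Reaction (1): Mg→H2 ratio 1:1 ⇒ n(H2) = 6.77540 mol.
Reaction (2): H2→Cu ratio 1:1 ⇒ n(Cu) = 6.77540 mol.
Reaction (3): Cu→Cu(NO3)2 ratio 1:1 ⇒ n(Cu(NO3)2) = 6.77540 mol.
Mass of Cu(NO3)2 = 6.77540 × 187.57 = 1270.86 g.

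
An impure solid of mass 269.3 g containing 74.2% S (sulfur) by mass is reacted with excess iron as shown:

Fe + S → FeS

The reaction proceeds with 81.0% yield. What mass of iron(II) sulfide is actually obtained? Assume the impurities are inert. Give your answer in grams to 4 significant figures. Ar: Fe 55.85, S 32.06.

443.8 g

Pure S available = 269.3 g × 0.742 = 199.82 g.
M(S) = 32.06 g/mol.
M(FeS) = 55.85 + 32.06 = 87.91 g/mol.
n(S) = 199.82 g / 32.06 g/mol = 6.2327 mol.
From the equation the S:FeS mole ratio is 1:1, so n(FeS) = 6.2327 × 1/1 = 6.2327 mol.
Mass of FeS = 6.2327 mol × 87.91 g/mol = 547.92 g.
Actual mass collected = 547.92 g × 0.810 = 443.81 g.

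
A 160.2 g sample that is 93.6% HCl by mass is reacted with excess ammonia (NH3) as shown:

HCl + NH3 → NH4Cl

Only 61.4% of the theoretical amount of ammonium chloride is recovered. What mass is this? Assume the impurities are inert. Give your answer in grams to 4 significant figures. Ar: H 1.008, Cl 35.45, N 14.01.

Pure HCl available = 160.2 g × 0.936 = 149.95 g.
M(HCl) = 1.008 + 35.45 = 36.458 g/mol.
M(NH4Cl) = 14.01 + 4(1.008) + 35.45 = 53.492 g/mol.
n(HCl) = 149.95 g / 36.458 g/mol = 4.1129 mol.
From the equation the HCl:NH4Cl mole ratio is 1:1, so n(NH4Cl) = 4.1129 × 1/1 = 4.1129 mol.
Mass of NH4Cl = 4.1129 mol × 53.492 g/mol = 220.01 g.
Actual mass collected = 220.01 g × 0.614 = 135.08 g.

135.1 g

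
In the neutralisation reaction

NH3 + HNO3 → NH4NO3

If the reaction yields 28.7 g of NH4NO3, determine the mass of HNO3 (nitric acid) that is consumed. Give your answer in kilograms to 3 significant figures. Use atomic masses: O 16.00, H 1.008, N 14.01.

0.0226 kg

M(NH4NO3) = 2(14.01) + 4(1.008) + 3(16.00) = 80.052 g/mol.
M(HNO3) = 1.008 + 14.01 + 3(16.00) = 63.018 g/mol.
n(NH4NO3) = 28.70 g / 80.052 g/mol = 0.3585 mol.
From the equation the NH4NO3:HNO3 mole ratio is 1:1, so n(HNO3) = 0.3585 × 1/1 = 0.3585 mol.
Mass of HNO3 = 0.3585 mol × 63.018 g/mol = 22.59 g.
Converting to kg: 22.59 g = 0.0226 kg.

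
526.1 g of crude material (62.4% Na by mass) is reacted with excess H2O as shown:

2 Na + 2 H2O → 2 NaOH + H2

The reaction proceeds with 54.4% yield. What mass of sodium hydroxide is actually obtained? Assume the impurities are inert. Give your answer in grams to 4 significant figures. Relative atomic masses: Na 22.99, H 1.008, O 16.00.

310.7 g

Pure Na available = 526.1 g × 0.624 = 328.29 g.
M(Na) = 22.99 g/mol.
M(NaOH) = 22.99 + 16.00 + 1.008 = 39.998 g/mol.
n(Na) = 328.29 g / 22.99 g/mol = 14.280 mol.
From the equation the Na:NaOH mole ratio is 2:2, so n(NaOH) = 14.280 × 2/2 = 14.280 mol.
Mass of NaOH = 14.280 mol × 39.998 g/mol = 571.15 g.
Actual mass collected = 571.15 g × 0.544 = 310.71 g.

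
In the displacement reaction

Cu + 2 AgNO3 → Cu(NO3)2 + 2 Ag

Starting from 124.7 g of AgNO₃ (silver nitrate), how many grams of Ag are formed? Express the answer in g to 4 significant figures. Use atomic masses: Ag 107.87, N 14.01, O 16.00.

79.18 g

M(AgNO3) = 107.87 + 14.01 + 3(16.00) = 169.88 g/mol.
M(Ag) = 107.87 g/mol.
n(AgNO3) = 124.70 g / 169.88 g/mol = 0.73405 mol.
From the equation the AgNO3:Ag mole ratio is 2:2, so n(Ag) = 0.73405 × 2/2 = 0.73405 mol.
Mass of Ag = 0.73405 mol × 107.87 g/mol = 79.182 g.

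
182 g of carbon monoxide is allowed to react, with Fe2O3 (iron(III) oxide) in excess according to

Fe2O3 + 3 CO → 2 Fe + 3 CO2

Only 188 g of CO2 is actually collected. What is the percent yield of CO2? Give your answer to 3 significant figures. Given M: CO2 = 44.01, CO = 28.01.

65.7 %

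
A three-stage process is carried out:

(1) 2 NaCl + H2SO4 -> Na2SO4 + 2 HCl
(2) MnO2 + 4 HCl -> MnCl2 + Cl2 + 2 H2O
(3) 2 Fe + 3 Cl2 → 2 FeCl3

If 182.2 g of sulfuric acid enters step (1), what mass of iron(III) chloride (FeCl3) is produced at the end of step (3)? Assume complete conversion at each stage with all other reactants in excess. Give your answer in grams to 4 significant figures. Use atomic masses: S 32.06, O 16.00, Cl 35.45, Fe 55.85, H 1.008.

M(H2SO4) = 2(1.008) + 32.06 + 4(16.00) = 98.076 g/mol.
M(FeCl3) = 55.85 + 3(35.45) = 162.20 g/mol.
n(H2SO4) = 182.2 / 98.076 = 1.8577 mol.
Reaction (1): H2SO4→HCl ratio 1:2 ⇒ n(HCl) = 3.7155 mol.
Reaction (2): HCl→Cl2 ratio 4:1 ⇒ n(Cl2) = 0.92887 mol.
Reaction (3): Cl2→FeCl3 ratio 3:2 ⇒ n(FeCl3) = 0.61925 mol.
Mass of FeCl3 = 0.61925 × 162.20 = 100.44 g.

100.4 g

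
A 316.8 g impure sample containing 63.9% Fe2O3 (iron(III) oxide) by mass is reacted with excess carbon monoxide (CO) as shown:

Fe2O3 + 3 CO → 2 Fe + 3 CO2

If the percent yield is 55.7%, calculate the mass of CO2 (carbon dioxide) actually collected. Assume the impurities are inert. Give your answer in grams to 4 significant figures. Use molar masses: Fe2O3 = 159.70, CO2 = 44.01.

Pure Fe2O3 available = 316.8 g × 0.639 = 202.44 g.
n(Fe2O3) = 202.44 g / 159.70 g/mol = 1.2676 mol.
From the equation the Fe2O3:CO2 mole ratio is 1:3, so n(CO2) = 1.2676 × 3/1 = 3.8028 mol.
Mass of CO2 = 3.8028 mol × 44.01 g/mol = 167.36 g.
Actual mass collected = 167.36 g × 0.557 = 93.220 g.

93.22 g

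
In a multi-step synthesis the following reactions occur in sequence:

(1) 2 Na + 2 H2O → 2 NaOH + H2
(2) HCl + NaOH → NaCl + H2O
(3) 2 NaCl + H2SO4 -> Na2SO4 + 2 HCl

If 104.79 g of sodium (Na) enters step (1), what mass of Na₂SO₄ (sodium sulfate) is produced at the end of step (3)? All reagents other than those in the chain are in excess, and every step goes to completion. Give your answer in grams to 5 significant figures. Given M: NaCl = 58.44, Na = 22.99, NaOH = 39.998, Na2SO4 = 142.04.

323.71 g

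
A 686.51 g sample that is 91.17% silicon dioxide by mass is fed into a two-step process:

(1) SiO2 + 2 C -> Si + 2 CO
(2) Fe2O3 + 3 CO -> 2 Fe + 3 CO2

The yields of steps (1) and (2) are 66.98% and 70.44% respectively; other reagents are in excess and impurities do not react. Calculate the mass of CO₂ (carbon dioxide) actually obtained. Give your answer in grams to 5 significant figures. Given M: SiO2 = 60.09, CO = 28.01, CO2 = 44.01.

Pure SiO2 = 686.51 × 0.9117 = 625.891 g.
n(SiO2) = 625.891 / 60.09 = 10.4159 mol.
Step 1 (SiO2:CO = 1:2): theoretical n(CO) = 20.8318 mol; at 66.98% yield, n(CO) = 13.9531 mol.
Step 2 (CO:CO2 = 3:3): theoretical n(CO2) = 13.9531 mol, so theoretical mass = 13.9531 × 44.01 = 614.077 g.
At 70.44% yield, actual mass of CO2 = 614.077 × 0.7044 = 432.556 g.

432.56 g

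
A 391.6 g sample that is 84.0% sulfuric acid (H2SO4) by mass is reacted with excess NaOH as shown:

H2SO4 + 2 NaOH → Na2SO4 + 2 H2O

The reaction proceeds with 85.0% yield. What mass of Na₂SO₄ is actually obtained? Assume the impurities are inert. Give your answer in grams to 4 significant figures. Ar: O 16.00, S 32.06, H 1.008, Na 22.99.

404.9 g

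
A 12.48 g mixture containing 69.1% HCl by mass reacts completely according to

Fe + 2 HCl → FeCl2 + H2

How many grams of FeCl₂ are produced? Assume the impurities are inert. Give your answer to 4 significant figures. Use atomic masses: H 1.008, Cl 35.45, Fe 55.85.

Mass of pure HCl = 12.48 g × 0.691 = 8.6237 g.
M(HCl) = 1.008 + 35.45 = 36.458 g/mol.
M(FeCl2) = 55.85 + 2(35.45) = 126.75 g/mol.
n(HCl) = 8.6237 g / 36.458 g/mol = 0.23654 mol.
From the equation the HCl:FeCl2 mole ratio is 2:1, so n(FeCl2) = 0.23654 × 1/2 = 0.11827 mol.
Mass of FeCl2 = 0.11827 mol × 126.75 g/mol = 14.991 g.

14.99 g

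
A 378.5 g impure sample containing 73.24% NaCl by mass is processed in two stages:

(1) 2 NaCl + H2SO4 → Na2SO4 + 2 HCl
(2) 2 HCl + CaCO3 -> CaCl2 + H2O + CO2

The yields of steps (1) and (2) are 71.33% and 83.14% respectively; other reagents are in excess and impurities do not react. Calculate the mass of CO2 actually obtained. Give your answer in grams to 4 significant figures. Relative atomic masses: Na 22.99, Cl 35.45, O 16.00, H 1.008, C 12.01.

61.90 g

Pure NaCl = 378.5 × 0.7324 = 277.21 g.
M(NaCl) = 22.99 + 35.45 = 58.44 g/mol.
M(CO2) = 12.01 + 2(16.00) = 44.01 g/mol.
n(NaCl) = 277.21 / 58.44 = 4.7436 mol.
Step 1 (NaCl:HCl = 2:2): theoretical n(HCl) = 4.7436 mol; at 71.33% yield, n(HCl) = 3.3836 mol.
Step 2 (HCl:CO2 = 2:1): theoretical n(CO2) = 1.6918 mol, so theoretical mass = 1.6918 × 44.01 = 74.456 g.
At 83.14% yield, actual mass of CO2 = 74.456 × 0.8314 = 61.902 g.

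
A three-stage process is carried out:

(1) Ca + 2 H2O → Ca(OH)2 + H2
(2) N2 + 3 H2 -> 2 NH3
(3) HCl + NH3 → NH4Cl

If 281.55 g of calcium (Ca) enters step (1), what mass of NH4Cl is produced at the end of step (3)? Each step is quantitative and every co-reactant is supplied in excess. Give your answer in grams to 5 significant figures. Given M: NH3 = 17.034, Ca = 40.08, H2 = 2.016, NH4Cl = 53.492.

250.51 g

n(Ca) = 281.55 / 40.08 = 7.02470 mol.
Reaction (1): Ca→H2 ratio 1:1 ⇒ n(H2) = 7.02470 mol.
Reaction (2): H2→NH3 ratio 3:2 ⇒ n(NH3) = 4.68313 mol.
Reaction (3): NH3→NH4Cl ratio 1:1 ⇒ n(NH4Cl) = 4.68313 mol.
Mass of NH4Cl = 4.68313 × 53.492 = 250.510 g.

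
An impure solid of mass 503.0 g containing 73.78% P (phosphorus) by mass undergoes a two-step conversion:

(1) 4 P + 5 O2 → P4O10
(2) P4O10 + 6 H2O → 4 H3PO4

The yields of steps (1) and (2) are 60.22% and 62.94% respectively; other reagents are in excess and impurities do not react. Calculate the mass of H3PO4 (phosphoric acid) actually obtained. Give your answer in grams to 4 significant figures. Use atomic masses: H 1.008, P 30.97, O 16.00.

Pure P = 503.0 × 0.7378 = 371.11 g.
M(P) = 30.97 g/mol.
M(H3PO4) = 3(1.008) + 30.97 + 4(16.00) = 97.994 g/mol.
n(P) = 371.11 / 30.97 = 11.983 mol.
Step 1 (P:P4O10 = 4:1): theoretical n(P4O10) = 2.9957 mol; at 60.22% yield, n(P4O10) = 1.8040 mol.
Step 2 (P4O10:H3PO4 = 1:4): theoretical n(H3PO4) = 7.2162 mol, so theoretical mass = 7.2162 × 97.994 = 707.14 g.
At 62.94% yield, actual mass of H3PO4 = 707.14 × 0.6294 = 445.07 g.

445.1 g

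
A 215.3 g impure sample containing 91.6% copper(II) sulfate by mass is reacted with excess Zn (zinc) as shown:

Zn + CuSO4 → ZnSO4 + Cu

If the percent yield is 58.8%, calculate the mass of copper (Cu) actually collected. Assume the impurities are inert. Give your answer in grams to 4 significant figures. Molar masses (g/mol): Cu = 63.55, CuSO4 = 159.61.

Pure CuSO4 available = 215.3 g × 0.916 = 197.21 g.
n(CuSO4) = 197.21 g / 159.61 g/mol = 1.2356 mol.
From the equation the CuSO4:Cu mole ratio is 1:1, so n(Cu) = 1.2356 × 1/1 = 1.2356 mol.
Mass of Cu = 1.2356 mol × 63.55 g/mol = 78.523 g.
Actual mass collected = 78.523 g × 0.588 = 46.171 g.

46.17 g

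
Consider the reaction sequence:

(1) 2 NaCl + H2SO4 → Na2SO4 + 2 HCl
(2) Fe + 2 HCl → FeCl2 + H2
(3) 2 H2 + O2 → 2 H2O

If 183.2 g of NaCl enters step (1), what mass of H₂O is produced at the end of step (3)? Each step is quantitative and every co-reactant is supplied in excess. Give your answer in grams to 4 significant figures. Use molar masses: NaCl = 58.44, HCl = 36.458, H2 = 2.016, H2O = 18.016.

n(NaCl) = 183.2 / 58.44 = 3.1348 mol.
Reaction (1): NaCl→HCl ratio 2:2 ⇒ n(HCl) = 3.1348 mol.
Reaction (2): HCl→H2 ratio 2:1 ⇒ n(H2) = 1.5674 mol.
Reaction (3): H2→H2O ratio 2:2 ⇒ n(H2O) = 1.5674 mol.
Mass of H2O = 1.5674 × 18.016 = 28.239 g.

28.24 g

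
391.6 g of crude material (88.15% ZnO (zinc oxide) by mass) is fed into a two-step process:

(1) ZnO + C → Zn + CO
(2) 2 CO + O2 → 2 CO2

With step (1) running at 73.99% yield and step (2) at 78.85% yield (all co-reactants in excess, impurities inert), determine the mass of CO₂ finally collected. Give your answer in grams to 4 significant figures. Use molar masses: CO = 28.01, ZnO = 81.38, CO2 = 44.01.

108.9 g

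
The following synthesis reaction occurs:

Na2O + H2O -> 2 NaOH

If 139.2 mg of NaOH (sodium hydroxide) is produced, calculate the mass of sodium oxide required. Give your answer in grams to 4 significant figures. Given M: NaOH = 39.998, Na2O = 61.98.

Convert: 139.2 mg = 0.13920 g.
n(NaOH) = 0.13920 g / 39.998 g/mol = 0.0034802 mol.
From the equation the NaOH:Na2O mole ratio is 2:1, so n(Na2O) = 0.0034802 × 1/2 = 0.0017401 mol.
Mass of Na2O = 0.0017401 mol × 61.98 g/mol = 0.10785 g.

0.1079 g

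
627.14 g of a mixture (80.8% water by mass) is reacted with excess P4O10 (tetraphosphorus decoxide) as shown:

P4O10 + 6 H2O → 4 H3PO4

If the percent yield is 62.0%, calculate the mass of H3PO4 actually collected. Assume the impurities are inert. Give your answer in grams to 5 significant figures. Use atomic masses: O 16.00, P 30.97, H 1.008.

1139.2 g

Pure H2O available = 627.14 g × 0.808 = 506.729 g.
M(H2O) = 2(1.008) + 16.00 = 18.016 g/mol.
M(H3PO4) = 3(1.008) + 30.97 + 4(16.00) = 97.994 g/mol.
n(H2O) = 506.729 g / 18.016 g/mol = 28.1266 mol.
From the equation the H2O:H3PO4 mole ratio is 6:4, so n(H3PO4) = 28.1266 × 4/6 = 18.7511 mol.
Mass of H3PO4 = 18.7511 mol × 97.994 g/mol = 1837.49 g.
Actual mass collected = 1837.49 g × 0.620 = 1139.25 g.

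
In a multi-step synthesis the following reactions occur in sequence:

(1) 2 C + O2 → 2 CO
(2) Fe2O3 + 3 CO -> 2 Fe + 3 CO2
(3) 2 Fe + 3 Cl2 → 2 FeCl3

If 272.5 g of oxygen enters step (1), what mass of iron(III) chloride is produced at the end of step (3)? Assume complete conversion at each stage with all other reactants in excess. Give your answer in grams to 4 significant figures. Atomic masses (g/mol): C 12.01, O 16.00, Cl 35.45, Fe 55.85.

M(O2) = 2(16.00) = 32.00 g/mol.
M(FeCl3) = 55.85 + 3(35.45) = 162.20 g/mol.
n(O2) = 272.5 / 32.00 = 8.5156 mol.
Reaction (1): O2→CO ratio 1:2 ⇒ n(CO) = 17.031 mol.
Reaction (2): CO→Fe ratio 3:2 ⇒ n(Fe) = 11.354 mol.
Reaction (3): Fe→FeCl3 ratio 2:2 ⇒ n(FeCl3) = 11.354 mol.
Mass of FeCl3 = 11.354 × 162.20 = 1841.6 g.

1842 g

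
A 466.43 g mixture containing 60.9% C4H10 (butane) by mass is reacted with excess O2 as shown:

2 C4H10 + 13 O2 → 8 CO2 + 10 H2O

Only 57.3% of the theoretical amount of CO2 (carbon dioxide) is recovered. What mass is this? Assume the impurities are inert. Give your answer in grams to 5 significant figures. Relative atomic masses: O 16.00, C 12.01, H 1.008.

Pure C4H10 available = 466.43 g × 0.609 = 284.056 g.
M(C4H10) = 4(12.01) + 10(1.008) = 58.12 g/mol.
M(CO2) = 12.01 + 2(16.00) = 44.01 g/mol.
n(C4H10) = 284.056 g / 58.12 g/mol = 4.88740 mol.
From the equation the C4H10:CO2 mole ratio is 2:8, so n(CO2) = 4.88740 × 8/2 = 19.5496 mol.
Mass of CO2 = 19.5496 mol × 44.01 g/mol = 860.378 g.
Actual mass collected = 860.378 g × 0.573 = 492.997 g.

493.00 g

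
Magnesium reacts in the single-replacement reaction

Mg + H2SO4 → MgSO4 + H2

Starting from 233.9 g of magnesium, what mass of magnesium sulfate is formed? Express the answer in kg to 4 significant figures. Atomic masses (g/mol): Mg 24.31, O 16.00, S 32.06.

M(Mg) = 24.31 g/mol.
M(MgSO4) = 24.31 + 32.06 + 4(16.00) = 120.37 g/mol.
n(Mg) = 233.90 g / 24.31 g/mol = 9.6216 mol.
From the equation the Mg:MgSO4 mole ratio is 1:1, so n(MgSO4) = 9.6216 × 1/1 = 9.6216 mol.
Mass of MgSO4 = 9.6216 mol × 120.37 g/mol = 1158.1 g.
Converting to kg: 1158.1 g = 1.158 kg.

1.158 kg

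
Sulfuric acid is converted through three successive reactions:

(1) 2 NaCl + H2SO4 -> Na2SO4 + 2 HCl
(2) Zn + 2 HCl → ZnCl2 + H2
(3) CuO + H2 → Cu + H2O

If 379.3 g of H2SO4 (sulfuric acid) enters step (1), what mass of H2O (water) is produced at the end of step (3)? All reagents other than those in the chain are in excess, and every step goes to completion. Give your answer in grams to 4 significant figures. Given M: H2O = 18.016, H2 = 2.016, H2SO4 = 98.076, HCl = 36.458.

69.68 g

n(H2SO4) = 379.3 / 98.076 = 3.8674 mol.
Reaction (1): H2SO4→HCl ratio 1:2 ⇒ n(HCl) = 7.7348 mol.
Reaction (2): HCl→H2 ratio 2:1 ⇒ n(H2) = 3.8674 mol.
Reaction (3): H2→H2O ratio 1:1 ⇒ n(H2O) = 3.8674 mol.
Mass of H2O = 3.8674 × 18.016 = 69.675 g.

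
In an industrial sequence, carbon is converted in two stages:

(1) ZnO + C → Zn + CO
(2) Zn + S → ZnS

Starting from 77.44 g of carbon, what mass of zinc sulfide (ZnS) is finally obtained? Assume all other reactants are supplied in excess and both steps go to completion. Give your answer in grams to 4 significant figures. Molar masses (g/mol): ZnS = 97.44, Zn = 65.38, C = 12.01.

n(C) = 77.440 / 12.01 = 6.4480 mol.
Step 1 gives a 1:1 ratio of C to Zn, so n(Zn) = 6.4480 mol.
In step 2 the Zn:ZnS ratio is 1:1, so n(ZnS) = 6.4480 mol.
Mass of ZnS = 6.4480 × 97.44 = 628.29 g.

628.3 g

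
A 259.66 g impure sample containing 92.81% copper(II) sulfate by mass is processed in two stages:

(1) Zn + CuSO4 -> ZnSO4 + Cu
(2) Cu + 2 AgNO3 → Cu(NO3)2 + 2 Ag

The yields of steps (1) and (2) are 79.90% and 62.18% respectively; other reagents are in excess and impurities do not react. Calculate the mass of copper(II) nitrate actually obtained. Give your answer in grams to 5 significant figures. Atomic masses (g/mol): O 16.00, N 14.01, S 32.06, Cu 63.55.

Pure CuSO4 = 259.66 × 0.9281 = 240.990 g.
M(CuSO4) = 63.55 + 32.06 + 4(16.00) = 159.61 g/mol.
M(Cu(NO3)2) = 63.55 + 2(14.01) + 6(16.00) = 187.57 g/mol.
n(CuSO4) = 240.990 / 159.61 = 1.50987 mol.
Step 1 (CuSO4:Cu = 1:1): theoretical n(Cu) = 1.50987 mol; at 79.90% yield, n(Cu) = 1.20639 mol.
Step 2 (Cu:Cu(NO3)2 = 1:1): theoretical n(Cu(NO3)2) = 1.20639 mol, so theoretical mass = 1.20639 × 187.57 = 226.282 g.
At 62.18% yield, actual mass of Cu(NO3)2 = 226.282 × 0.6218 = 140.702 g.

140.70 g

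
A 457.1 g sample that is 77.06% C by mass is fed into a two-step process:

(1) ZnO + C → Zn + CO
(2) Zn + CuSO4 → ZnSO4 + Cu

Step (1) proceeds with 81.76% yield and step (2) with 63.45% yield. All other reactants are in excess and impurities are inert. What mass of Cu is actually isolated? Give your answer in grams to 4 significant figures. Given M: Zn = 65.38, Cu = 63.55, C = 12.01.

966.9 g

Pure C = 457.1 × 0.7706 = 352.24 g.
n(C) = 352.24 / 12.01 = 29.329 mol.
Step 1 (C:Zn = 1:1): theoretical n(Zn) = 29.329 mol; at 81.76% yield, n(Zn) = 23.979 mol.
Step 2 (Zn:Cu = 1:1): theoretical n(Cu) = 23.979 mol, so theoretical mass = 23.979 × 63.55 = 1523.9 g.
At 63.45% yield, actual mass of Cu = 1523.9 × 0.6345 = 966.91 g.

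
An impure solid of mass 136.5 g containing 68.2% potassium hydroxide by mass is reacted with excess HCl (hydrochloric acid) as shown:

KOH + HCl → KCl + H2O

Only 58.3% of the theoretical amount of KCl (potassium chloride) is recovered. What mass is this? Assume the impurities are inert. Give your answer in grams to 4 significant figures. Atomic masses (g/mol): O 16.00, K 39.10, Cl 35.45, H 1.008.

72.11 g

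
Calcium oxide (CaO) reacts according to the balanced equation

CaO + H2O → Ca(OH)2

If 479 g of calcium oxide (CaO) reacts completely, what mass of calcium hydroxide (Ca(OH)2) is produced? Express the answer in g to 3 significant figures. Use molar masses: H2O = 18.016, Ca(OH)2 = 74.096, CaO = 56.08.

633 g

n(CaO) = 479.0 g / 56.08 g/mol = 8.541 mol.
From the equation the CaO:Ca(OH)2 mole ratio is 1:1, so n(Ca(OH)2) = 8.541 × 1/1 = 8.541 mol.
Mass of Ca(OH)2 = 8.541 mol × 74.096 g/mol = 632.9 g.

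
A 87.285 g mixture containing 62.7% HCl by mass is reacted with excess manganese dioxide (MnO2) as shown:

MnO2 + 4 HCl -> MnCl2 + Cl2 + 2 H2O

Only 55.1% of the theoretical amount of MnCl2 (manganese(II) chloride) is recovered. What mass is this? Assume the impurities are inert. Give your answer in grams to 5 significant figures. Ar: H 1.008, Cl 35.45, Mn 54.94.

Pure HCl available = 87.285 g × 0.627 = 54.7277 g.
M(HCl) = 1.008 + 35.45 = 36.458 g/mol.
M(MnCl2) = 54.94 + 2(35.45) = 125.84 g/mol.
n(HCl) = 54.7277 g / 36.458 g/mol = 1.50112 mol.
From the equation the HCl:MnCl2 mole ratio is 4:1, so n(MnCl2) = 1.50112 × 1/4 = 0.375279 mol.
Mass of MnCl2 = 0.375279 mol × 125.84 g/mol = 47.2251 g.
Actual mass collected = 47.2251 g × 0.551 = 26.0210 g.

26.021 g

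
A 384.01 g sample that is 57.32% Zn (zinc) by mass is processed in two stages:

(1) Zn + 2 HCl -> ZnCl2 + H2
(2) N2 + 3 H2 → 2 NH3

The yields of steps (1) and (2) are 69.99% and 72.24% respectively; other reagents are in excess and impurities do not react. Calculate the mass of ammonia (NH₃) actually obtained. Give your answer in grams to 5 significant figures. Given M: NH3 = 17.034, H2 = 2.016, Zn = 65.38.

19.330 g

Pure Zn = 384.01 × 0.5732 = 220.115 g.
n(Zn) = 220.115 / 65.38 = 3.36670 mol.
Step 1 (Zn:H2 = 1:1): theoretical n(H2) = 3.36670 mol; at 69.99% yield, n(H2) = 2.35635 mol.
Step 2 (H2:NH3 = 3:2): theoretical n(NH3) = 1.57090 mol, so theoretical mass = 1.57090 × 17.034 = 26.7587 g.
At 72.24% yield, actual mass of NH3 = 26.7587 × 0.7224 = 19.3305 g.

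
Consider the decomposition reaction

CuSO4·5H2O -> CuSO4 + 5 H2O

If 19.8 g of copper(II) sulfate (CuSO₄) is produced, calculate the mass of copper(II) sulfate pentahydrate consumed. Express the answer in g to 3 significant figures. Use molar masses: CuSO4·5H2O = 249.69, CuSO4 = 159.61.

31.0 g

n(CuSO4) = 19.80 g / 159.61 g/mol = 0.1241 mol.
From the equation the CuSO4:CuSO4·5H2O mole ratio is 1:1, so n(CuSO4·5H2O) = 0.1241 × 1/1 = 0.1241 mol.
Mass of CuSO4·5H2O = 0.1241 mol × 249.69 g/mol = 30.97 g.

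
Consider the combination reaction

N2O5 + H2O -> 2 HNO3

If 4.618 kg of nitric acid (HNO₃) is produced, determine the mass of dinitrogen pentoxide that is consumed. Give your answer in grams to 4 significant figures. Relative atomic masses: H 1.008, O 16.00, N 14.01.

3958 g

M(HNO3) = 1.008 + 14.01 + 3(16.00) = 63.018 g/mol.
M(N2O5) = 2(14.01) + 5(16.00) = 108.02 g/mol.
Convert: 4.618 kg = 4618.0 g.
n(HNO3) = 4618.0 g / 63.018 g/mol = 73.281 mol.
From the equation the HNO3:N2O5 mole ratio is 2:1, so n(N2O5) = 73.281 × 1/2 = 36.640 mol.
Mass of N2O5 = 36.640 mol × 108.02 g/mol = 3957.9 g.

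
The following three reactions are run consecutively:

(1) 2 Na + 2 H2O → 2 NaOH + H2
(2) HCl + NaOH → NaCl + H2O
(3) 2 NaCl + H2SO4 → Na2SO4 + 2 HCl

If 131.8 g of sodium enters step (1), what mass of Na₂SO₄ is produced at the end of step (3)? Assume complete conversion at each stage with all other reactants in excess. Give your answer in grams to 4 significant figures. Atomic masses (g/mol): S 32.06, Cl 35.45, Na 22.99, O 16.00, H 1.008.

M(Na) = 22.99 g/mol.
M(Na2SO4) = 2(22.99) + 32.06 + 4(16.00) = 142.04 g/mol.
n(Na) = 131.8 / 22.99 = 5.7329 mol.
Reaction (1): Na→NaOH ratio 2:2 ⇒ n(NaOH) = 5.7329 mol.
Reaction (2): NaOH→NaCl ratio 1:1 ⇒ n(NaCl) = 5.7329 mol.
Reaction (3): NaCl→Na2SO4 ratio 2:1 ⇒ n(Na2SO4) = 2.8665 mol.
Mass of Na2SO4 = 2.8665 × 142.04 = 407.15 g.

407.2 g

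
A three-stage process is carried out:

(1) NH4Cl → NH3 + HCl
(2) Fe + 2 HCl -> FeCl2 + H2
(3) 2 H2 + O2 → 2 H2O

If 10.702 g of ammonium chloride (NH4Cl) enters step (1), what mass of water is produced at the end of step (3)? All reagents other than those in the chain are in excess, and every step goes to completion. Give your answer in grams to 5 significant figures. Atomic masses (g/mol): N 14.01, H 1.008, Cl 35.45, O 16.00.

1.8022 g

M(NH4Cl) = 14.01 + 4(1.008) + 35.45 = 53.492 g/mol.
M(H2O) = 2(1.008) + 16.00 = 18.016 g/mol.
n(NH4Cl) = 10.702 / 53.492 = 0.200067 mol.
Reaction (1): NH4Cl→HCl ratio 1:1 ⇒ n(HCl) = 0.200067 mol.
Reaction (2): HCl→H2 ratio 2:1 ⇒ n(H2) = 0.100034 mol.
Reaction (3): H2→H2O ratio 2:2 ⇒ n(H2O) = 0.100034 mol.
Mass of H2O = 0.100034 × 18.016 = 1.80221 g.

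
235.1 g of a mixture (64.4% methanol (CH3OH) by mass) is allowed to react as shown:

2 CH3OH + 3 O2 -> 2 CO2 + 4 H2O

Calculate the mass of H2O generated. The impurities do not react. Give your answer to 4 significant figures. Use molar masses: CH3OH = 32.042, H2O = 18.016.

170.3 g

Mass of pure CH3OH = 235.1 g × 0.644 = 151.40 g.
n(CH3OH) = 151.40 g / 32.042 g/mol = 4.7252 mol.
From the equation the CH3OH:H2O mole ratio is 2:4, so n(H2O) = 4.7252 × 4/2 = 9.4504 mol.
Mass of H2O = 9.4504 mol × 18.016 g/mol = 170.26 g.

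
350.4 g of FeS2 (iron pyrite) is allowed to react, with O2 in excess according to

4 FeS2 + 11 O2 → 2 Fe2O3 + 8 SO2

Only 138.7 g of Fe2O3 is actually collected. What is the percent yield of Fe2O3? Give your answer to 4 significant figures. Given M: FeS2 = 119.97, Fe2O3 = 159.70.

59.47 %

n(FeS2) = 350.40 g / 119.97 g/mol = 2.9207 mol.
From the equation the FeS2:Fe2O3 mole ratio is 4:2, so n(Fe2O3) = 2.9207 × 2/4 = 1.4604 mol.
Mass of Fe2O3 = 1.4604 mol × 159.70 g/mol = 233.22 g.
This is the theoretical yield. Percent yield = 138.7 g / 233.22 g × 100% = 59.472%.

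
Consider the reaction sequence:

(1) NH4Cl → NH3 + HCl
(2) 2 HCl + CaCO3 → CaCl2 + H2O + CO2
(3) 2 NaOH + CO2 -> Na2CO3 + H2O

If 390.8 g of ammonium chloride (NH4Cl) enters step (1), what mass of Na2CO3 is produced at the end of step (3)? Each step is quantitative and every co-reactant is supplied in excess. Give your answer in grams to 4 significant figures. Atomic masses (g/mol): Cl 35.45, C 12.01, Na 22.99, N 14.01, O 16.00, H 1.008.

M(NH4Cl) = 14.01 + 4(1.008) + 35.45 = 53.492 g/mol.
M(Na2CO3) = 2(22.99) + 12.01 + 3(16.00) = 105.99 g/mol.
n(NH4Cl) = 390.8 / 53.492 = 7.3058 mol.
Reaction (1): NH4Cl→HCl ratio 1:1 ⇒ n(HCl) = 7.3058 mol.
Reaction (2): HCl→CO2 ratio 2:1 ⇒ n(CO2) = 3.6529 mol.
Reaction (3): CO2→Na2CO3 ratio 1:1 ⇒ n(Na2CO3) = 3.6529 mol.
Mass of Na2CO3 = 3.6529 × 105.99 = 387.17 g.

387.2 g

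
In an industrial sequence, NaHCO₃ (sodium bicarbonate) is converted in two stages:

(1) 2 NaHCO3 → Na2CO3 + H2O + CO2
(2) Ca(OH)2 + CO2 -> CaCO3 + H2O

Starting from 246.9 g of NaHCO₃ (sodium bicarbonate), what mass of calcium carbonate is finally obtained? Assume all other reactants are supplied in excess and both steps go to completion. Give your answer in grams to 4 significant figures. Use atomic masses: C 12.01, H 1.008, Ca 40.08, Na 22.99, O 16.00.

M(NaHCO3) = 22.99 + 1.008 + 12.01 + 3(16.00) = 84.008 g/mol.
M(CaCO3) = 40.08 + 12.01 + 3(16.00) = 100.09 g/mol.
n(NaHCO3) = 246.90 / 84.008 = 2.9390 mol.
Step 1 gives a 2:1 ratio of NaHCO3 to CO2, so n(CO2) = 1.4695 mol.
In step 2 the CO2:CaCO3 ratio is 1:1, so n(CaCO3) = 1.4695 mol.
Mass of CaCO3 = 1.4695 × 100.09 = 147.08 g.

147.1 g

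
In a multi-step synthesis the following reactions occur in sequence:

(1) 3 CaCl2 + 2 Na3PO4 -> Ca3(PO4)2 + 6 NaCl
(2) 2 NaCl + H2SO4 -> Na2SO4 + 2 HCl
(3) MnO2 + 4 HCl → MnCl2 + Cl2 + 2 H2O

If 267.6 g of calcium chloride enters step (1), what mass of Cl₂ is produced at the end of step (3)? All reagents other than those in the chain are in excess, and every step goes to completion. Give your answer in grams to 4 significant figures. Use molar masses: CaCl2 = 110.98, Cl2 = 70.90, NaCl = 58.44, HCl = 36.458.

n(CaCl2) = 267.6 / 110.98 = 2.4112 mol.
Reaction (1): CaCl2→NaCl ratio 3:6 ⇒ n(NaCl) = 4.8225 mol.
Reaction (2): NaCl→HCl ratio 2:2 ⇒ n(HCl) = 4.8225 mol.
Reaction (3): HCl→Cl2 ratio 4:1 ⇒ n(Cl2) = 1.2056 mol.
Mass of Cl2 = 1.2056 × 70.90 = 85.479 g.

85.48 g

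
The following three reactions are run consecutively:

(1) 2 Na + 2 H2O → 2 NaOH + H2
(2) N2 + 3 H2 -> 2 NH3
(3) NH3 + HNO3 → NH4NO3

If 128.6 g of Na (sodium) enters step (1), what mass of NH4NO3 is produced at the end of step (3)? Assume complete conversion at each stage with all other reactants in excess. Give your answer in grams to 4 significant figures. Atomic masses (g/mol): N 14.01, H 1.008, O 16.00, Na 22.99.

M(Na) = 22.99 g/mol.
M(NH4NO3) = 2(14.01) + 4(1.008) + 3(16.00) = 80.052 g/mol.
n(Na) = 128.6 / 22.99 = 5.5937 mol.
Reaction (1): Na→H2 ratio 2:1 ⇒ n(H2) = 2.7969 mol.
Reaction (2): H2→NH3 ratio 3:2 ⇒ n(NH3) = 1.8646 mol.
Reaction (3): NH3→NH4NO3 ratio 1:1 ⇒ n(NH4NO3) = 1.8646 mol.
Mass of NH4NO3 = 1.8646 × 80.052 = 149.26 g.

149.3 g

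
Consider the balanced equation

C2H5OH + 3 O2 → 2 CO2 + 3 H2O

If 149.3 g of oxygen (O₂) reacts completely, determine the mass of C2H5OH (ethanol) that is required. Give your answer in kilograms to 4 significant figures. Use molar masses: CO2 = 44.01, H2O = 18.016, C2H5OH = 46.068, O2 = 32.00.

0.07165 kg

n(O2) = 149.30 g / 32.00 g/mol = 4.6656 mol.
From the equation the O2:C2H5OH mole ratio is 3:1, so n(C2H5OH) = 4.6656 × 1/3 = 1.5552 mol.
Mass of C2H5OH = 1.5552 mol × 46.068 g/mol = 71.645 g.
Converting to kg: 71.645 g = 0.07165 kg.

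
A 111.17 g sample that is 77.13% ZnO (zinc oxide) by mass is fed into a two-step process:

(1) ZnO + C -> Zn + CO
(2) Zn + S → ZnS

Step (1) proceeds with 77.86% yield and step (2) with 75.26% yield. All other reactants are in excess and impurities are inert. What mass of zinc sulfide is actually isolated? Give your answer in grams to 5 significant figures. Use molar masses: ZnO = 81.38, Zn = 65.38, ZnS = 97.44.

Pure ZnO = 111.17 × 0.7713 = 85.7454 g.
n(ZnO) = 85.7454 / 81.38 = 1.05364 mol.
Step 1 (ZnO:Zn = 1:1): theoretical n(Zn) = 1.05364 mol; at 77.86% yield, n(Zn) = 0.820366 mol.
Step 2 (Zn:ZnS = 1:1): theoretical n(ZnS) = 0.820366 mol, so theoretical mass = 0.820366 × 97.44 = 79.9365 g.
At 75.26% yield, actual mass of ZnS = 79.9365 × 0.7526 = 60.1602 g.

60.160 g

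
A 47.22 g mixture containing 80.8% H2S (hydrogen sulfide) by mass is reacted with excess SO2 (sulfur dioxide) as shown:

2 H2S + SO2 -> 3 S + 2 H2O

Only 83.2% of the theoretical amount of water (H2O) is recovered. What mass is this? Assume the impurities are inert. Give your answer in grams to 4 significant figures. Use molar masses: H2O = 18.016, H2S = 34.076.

Pure H2S available = 47.22 g × 0.808 = 38.154 g.
n(H2S) = 38.154 g / 34.076 g/mol = 1.1197 mol.
From the equation the H2S:H2O mole ratio is 2:2, so n(H2O) = 1.1197 × 2/2 = 1.1197 mol.
Mass of H2O = 1.1197 mol × 18.016 g/mol = 20.172 g.
Actual mass collected = 20.172 g × 0.832 = 16.783 g.

16.78 g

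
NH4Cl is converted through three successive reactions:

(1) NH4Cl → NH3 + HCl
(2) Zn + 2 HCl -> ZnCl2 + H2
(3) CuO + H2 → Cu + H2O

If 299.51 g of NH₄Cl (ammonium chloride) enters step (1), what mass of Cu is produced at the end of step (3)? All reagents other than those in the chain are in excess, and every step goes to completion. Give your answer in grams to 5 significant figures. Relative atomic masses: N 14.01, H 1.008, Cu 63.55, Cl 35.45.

M(NH4Cl) = 14.01 + 4(1.008) + 35.45 = 53.492 g/mol.
M(Cu) = 63.55 g/mol.
n(NH4Cl) = 299.51 / 53.492 = 5.59916 mol.
Reaction (1): NH4Cl→HCl ratio 1:1 ⇒ n(HCl) = 5.59916 mol.
Reaction (2): HCl→H2 ratio 2:1 ⇒ n(H2) = 2.79958 mol.
Reaction (3): H2→Cu ratio 1:1 ⇒ n(Cu) = 2.79958 mol.
Mass of Cu = 2.79958 × 63.55 = 177.913 g.

177.91 g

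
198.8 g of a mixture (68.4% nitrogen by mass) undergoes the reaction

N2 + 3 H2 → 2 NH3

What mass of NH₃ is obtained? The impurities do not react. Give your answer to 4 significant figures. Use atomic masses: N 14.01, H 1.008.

Mass of pure N2 = 198.8 g × 0.684 = 135.98 g.
M(N2) = 2(14.01) = 28.02 g/mol.
M(NH3) = 14.01 + 3(1.008) = 17.034 g/mol.
n(N2) = 135.98 g / 28.02 g/mol = 4.8529 mol.
From the equation the N2:NH3 mole ratio is 1:2, so n(NH3) = 4.8529 × 2/1 = 9.7059 mol.
Mass of NH3 = 9.7059 mol × 17.034 g/mol = 165.33 g.

165.3 g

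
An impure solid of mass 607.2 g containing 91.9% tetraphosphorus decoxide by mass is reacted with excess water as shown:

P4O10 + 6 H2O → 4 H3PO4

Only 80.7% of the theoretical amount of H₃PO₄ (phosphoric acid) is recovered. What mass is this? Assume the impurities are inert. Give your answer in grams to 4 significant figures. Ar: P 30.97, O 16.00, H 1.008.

Pure P4O10 available = 607.2 g × 0.919 = 558.02 g.
M(P4O10) = 4(30.97) + 10(16.00) = 283.88 g/mol.
M(H3PO4) = 3(1.008) + 30.97 + 4(16.00) = 97.994 g/mol.
n(P4O10) = 558.02 g / 283.88 g/mol = 1.9657 mol.
From the equation the P4O10:H3PO4 mole ratio is 1:4, so n(H3PO4) = 1.9657 × 4/1 = 7.8627 mol.
Mass of H3PO4 = 7.8627 mol × 97.994 g/mol = 770.50 g.
Actual mass collected = 770.50 g × 0.807 = 621.79 g.

621.8 g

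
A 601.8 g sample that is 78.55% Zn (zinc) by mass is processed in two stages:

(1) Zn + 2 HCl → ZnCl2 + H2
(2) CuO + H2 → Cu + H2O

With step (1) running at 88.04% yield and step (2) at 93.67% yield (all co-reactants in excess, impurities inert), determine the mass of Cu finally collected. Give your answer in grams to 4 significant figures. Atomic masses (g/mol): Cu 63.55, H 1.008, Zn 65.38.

Pure Zn = 601.8 × 0.7855 = 472.71 g.
M(Zn) = 65.38 g/mol.
M(Cu) = 63.55 g/mol.
n(Zn) = 472.71 / 65.38 = 7.2303 mol.
Step 1 (Zn:H2 = 1:1): theoretical n(H2) = 7.2303 mol; at 88.04% yield, n(H2) = 6.3655 mol.
Step 2 (H2:Cu = 1:1): theoretical n(Cu) = 6.3655 mol, so theoretical mass = 6.3655 × 63.55 = 404.53 g.
At 93.67% yield, actual mass of Cu = 404.53 × 0.9367 = 378.92 g.

378.9 g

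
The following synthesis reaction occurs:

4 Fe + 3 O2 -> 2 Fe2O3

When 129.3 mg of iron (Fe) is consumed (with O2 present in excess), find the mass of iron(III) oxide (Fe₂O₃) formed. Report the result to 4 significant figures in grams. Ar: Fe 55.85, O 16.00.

M(Fe) = 55.85 g/mol.
M(Fe2O3) = 2(55.85) + 3(16.00) = 159.70 g/mol.
Convert: 129.3 mg = 0.12930 g.
n(Fe) = 0.12930 g / 55.85 g/mol = 0.0023151 mol.
From the equation the Fe:Fe2O3 mole ratio is 4:2, so n(Fe2O3) = 0.0023151 × 2/4 = 0.0011576 mol.
Mass of Fe2O3 = 0.0011576 mol × 159.70 g/mol = 0.18486 g.

0.1849 g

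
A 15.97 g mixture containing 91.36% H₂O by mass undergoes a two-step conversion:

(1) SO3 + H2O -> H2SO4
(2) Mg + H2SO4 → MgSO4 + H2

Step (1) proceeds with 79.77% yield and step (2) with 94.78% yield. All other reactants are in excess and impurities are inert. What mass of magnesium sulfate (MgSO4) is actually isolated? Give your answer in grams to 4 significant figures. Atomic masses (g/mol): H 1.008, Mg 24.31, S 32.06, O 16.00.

Pure H2O = 15.97 × 0.9136 = 14.590 g.
M(H2O) = 2(1.008) + 16.00 = 18.016 g/mol.
M(MgSO4) = 24.31 + 32.06 + 4(16.00) = 120.37 g/mol.
n(H2O) = 14.590 / 18.016 = 0.80985 mol.
Step 1 (H2O:H2SO4 = 1:1): theoretical n(H2SO4) = 0.80985 mol; at 79.77% yield, n(H2SO4) = 0.64601 mol.
Step 2 (H2SO4:MgSO4 = 1:1): theoretical n(MgSO4) = 0.64601 mol, so theoretical mass = 0.64601 × 120.37 = 77.761 g.
At 94.78% yield, actual mass of MgSO4 = 77.761 × 0.9478 = 73.702 g.

73.70 g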